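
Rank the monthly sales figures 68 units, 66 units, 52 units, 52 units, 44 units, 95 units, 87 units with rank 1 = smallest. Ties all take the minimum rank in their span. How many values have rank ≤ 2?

Sorted (ascending): 44, 52, 52, 66, 68, 87, 95
The 2 values of 52 occupy positions 2–3 → each gets rank 2.
Ranks ≤ 2: {1, 2, 2} → 3 values.

3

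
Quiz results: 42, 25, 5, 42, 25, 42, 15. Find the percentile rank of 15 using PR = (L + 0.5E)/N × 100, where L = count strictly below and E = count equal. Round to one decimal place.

N = 7.
Strictly below 15: 1. Equal to 15: 1.
PR = (1 + 0.5·1)/7 × 100 = 21.4

21.4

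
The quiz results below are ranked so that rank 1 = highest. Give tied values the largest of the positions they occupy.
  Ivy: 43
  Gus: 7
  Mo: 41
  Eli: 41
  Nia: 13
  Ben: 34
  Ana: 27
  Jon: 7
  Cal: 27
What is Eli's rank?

3

Sorted (descending): 43, 41, 41, 34, 27, 27, 13, 7, 7
The 2 values of 41 occupy positions 2–3 → each gets rank 3.
The 2 values of 27 occupy positions 5–6 → each gets rank 6.
The 2 values of 7 occupy positions 8–9 → each gets rank 9.
Eli has value 41 → rank 3.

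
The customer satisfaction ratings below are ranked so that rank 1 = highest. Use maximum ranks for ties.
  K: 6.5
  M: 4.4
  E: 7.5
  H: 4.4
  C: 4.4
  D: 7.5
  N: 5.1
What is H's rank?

Sorted (descending): 7.5, 7.5, 6.5, 5.1, 4.4, 4.4, 4.4
The 2 values of 7.5 occupy positions 1–2 → each gets rank 2.
The 3 values of 4.4 occupy positions 5–7 → each gets rank 7.
H has value 4.4 → rank 7.

7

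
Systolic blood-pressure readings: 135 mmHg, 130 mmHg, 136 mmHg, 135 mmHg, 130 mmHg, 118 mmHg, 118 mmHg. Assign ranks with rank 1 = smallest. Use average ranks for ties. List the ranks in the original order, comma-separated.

5.5, 3.5, 7, 5.5, 3.5, 1.5, 1.5

Sorted (ascending): 118, 118, 130, 130, 135, 135, 136
The 2 values of 118 occupy positions 1–2 → average rank (1+2)/2 = 1.5.
The 2 values of 130 occupy positions 3–4 → average rank (3+4)/2 = 3.5.
The 2 values of 135 occupy positions 5–6 → average rank (5+6)/2 = 5.5.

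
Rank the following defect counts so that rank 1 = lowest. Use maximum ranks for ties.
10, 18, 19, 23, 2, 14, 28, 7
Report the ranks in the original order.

Sorted (ascending): 2, 7, 10, 14, 18, 19, 23, 28
No ties — each value takes its position as its rank.

3, 5, 6, 7, 1, 4, 8, 2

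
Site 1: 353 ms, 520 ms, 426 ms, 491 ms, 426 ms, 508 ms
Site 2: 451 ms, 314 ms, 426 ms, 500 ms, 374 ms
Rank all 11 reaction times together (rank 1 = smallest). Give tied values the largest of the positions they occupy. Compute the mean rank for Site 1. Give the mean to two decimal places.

Sorted (ascending): 314, 353, 374, 426, 426, 426, 451, 491, 500, 508, 520
The 3 values of 426 occupy positions 4–6 → each gets rank 6.
Site 1 values → pooled ranks: 353→2, 520→11, 426→6, 491→8, 426→6, 508→10
Mean rank = (2 + 11 + 6 + 8 + 6 + 10) / 6 = 7.17

7.17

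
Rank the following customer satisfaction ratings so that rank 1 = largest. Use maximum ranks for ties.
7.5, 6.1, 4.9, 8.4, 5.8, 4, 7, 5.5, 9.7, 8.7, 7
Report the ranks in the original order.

4, 7, 10, 3, 8, 11, 6, 9, 1, 2, 6

Sorted (descending): 9.7, 8.7, 8.4, 7.5, 7, 7, 6.1, 5.8, 5.5, 4.9, 4
The 2 values of 7 occupy positions 5–6 → each gets rank 6.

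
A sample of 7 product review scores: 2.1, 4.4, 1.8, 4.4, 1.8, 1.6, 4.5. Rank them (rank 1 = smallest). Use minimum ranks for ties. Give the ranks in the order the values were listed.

4, 5, 2, 5, 2, 1, 7

Sorted (ascending): 1.6, 1.8, 1.8, 2.1, 4.4, 4.4, 4.5
The 2 values of 1.8 occupy positions 2–3 → each gets rank 2.
The 2 values of 4.4 occupy positions 5–6 → each gets rank 5.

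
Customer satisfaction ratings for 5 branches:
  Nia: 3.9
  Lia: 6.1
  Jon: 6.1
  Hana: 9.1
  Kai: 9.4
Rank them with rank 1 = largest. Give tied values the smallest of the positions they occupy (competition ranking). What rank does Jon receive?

3

Sorted (descending): 9.4, 9.1, 6.1, 6.1, 3.9
The 2 values of 6.1 occupy positions 3–4 → each gets rank 3.
Jon has value 6.1 → rank 3.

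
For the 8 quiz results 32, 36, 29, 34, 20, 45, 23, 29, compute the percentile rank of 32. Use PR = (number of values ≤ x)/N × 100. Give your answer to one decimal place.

N = 8.
Strictly below 32: 4. Equal to 32: 1.
PR = 5/8 × 100 = 62.5

62.5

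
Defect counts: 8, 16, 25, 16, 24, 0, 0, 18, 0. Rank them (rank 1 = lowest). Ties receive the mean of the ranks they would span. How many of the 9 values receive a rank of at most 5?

4

Sorted (ascending): 0, 0, 0, 8, 16, 16, 18, 24, 25
The 3 values of 0 occupy positions 1–3 → average rank 2.
The 2 values of 16 occupy positions 5–6 → average rank (5+6)/2 = 5.5.
Ranks ≤ 5: {2, 2, 2, 4} → 4 values.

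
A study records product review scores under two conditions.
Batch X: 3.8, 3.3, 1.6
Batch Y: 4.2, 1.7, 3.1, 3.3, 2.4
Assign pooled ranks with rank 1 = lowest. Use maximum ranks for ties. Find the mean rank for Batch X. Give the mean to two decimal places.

Sorted (ascending): 1.6, 1.7, 2.4, 3.1, 3.3, 3.3, 3.8, 4.2
The 2 values of 3.3 occupy positions 5–6 → each gets rank 6.
Batch X values → pooled ranks: 3.8→7, 3.3→6, 1.6→1
Mean rank = (7 + 6 + 1) / 3 = 4.67

4.67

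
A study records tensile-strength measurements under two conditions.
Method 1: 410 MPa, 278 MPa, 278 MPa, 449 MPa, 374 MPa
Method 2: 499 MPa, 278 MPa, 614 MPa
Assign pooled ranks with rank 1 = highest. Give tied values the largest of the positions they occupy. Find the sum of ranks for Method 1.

Sorted (descending): 614, 499, 449, 410, 374, 278, 278, 278
The 3 values of 278 occupy positions 6–8 → each gets rank 8.
Method 1 values → pooled ranks: 410→4, 278→8, 278→8, 449→3, 374→5
Rank sum = 4 + 8 + 8 + 3 + 5 = 28

28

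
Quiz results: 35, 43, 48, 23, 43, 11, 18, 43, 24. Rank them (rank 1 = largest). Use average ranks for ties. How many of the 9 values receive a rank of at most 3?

Sorted (descending): 48, 43, 43, 43, 35, 24, 23, 18, 11
The 3 values of 43 occupy positions 2–4 → average rank 3.
Ranks ≤ 3: {1, 3, 3, 3} → 4 values.

4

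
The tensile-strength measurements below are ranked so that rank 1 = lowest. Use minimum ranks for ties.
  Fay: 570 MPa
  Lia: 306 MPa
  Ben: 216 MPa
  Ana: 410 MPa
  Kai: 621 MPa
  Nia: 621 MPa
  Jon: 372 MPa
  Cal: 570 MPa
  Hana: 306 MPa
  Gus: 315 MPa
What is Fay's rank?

Sorted (ascending): 216, 306, 306, 315, 372, 410, 570, 570, 621, 621
The 2 values of 306 occupy positions 2–3 → each gets rank 2.
The 2 values of 570 occupy positions 7–8 → each gets rank 7.
The 2 values of 621 occupy positions 9–10 → each gets rank 9.
Fay has value 570 MPa → rank 7.

7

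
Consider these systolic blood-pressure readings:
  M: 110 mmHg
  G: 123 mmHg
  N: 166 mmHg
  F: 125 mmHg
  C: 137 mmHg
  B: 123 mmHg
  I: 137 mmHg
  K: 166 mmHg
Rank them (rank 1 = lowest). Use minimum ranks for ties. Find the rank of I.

5

Sorted (ascending): 110, 123, 123, 125, 137, 137, 166, 166
The 2 values of 123 occupy positions 2–3 → each gets rank 2.
The 2 values of 137 occupy positions 5–6 → each gets rank 5.
The 2 values of 166 occupy positions 7–8 → each gets rank 7.
I has value 137 mmHg → rank 5.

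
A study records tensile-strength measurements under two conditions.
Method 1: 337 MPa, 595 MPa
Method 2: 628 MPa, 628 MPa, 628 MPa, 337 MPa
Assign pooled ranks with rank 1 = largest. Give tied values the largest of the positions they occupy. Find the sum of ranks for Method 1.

10

Sorted (descending): 628, 628, 628, 595, 337, 337
The 3 values of 628 occupy positions 1–3 → each gets rank 3.
The 2 values of 337 occupy positions 5–6 → each gets rank 6.
Method 1 values → pooled ranks: 337→6, 595→4
Rank sum = 6 + 4 = 10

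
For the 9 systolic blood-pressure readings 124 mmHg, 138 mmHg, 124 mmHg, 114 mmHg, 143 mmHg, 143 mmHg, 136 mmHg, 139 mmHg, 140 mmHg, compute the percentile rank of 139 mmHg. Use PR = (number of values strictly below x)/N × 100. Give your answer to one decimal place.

N = 9.
Strictly below 139: 5. Equal to 139: 1.
PR = 5/9 × 100 = 55.6

55.6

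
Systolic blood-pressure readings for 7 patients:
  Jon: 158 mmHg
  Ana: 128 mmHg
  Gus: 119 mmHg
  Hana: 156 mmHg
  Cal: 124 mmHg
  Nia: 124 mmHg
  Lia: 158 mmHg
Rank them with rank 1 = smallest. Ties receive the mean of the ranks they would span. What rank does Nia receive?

2.5

Sorted (ascending): 119, 124, 124, 128, 156, 158, 158
The 2 values of 124 occupy positions 2–3 → average rank (2+3)/2 = 2.5.
The 2 values of 158 occupy positions 6–7 → average rank (6+7)/2 = 6.5.
Nia has value 124 mmHg → rank 2.5.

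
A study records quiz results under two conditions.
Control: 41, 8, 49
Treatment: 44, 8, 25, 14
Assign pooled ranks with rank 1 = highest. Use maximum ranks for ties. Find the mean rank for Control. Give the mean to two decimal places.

Sorted (descending): 49, 44, 41, 25, 14, 8, 8
The 2 values of 8 occupy positions 6–7 → each gets rank 7.
Control values → pooled ranks: 41→3, 8→7, 49→1
Mean rank = (3 + 7 + 1) / 3 = 3.67

3.67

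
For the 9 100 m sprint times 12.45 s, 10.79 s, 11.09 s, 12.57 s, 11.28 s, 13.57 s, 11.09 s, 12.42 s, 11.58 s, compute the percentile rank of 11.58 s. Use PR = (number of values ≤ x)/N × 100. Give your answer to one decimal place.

N = 9.
Strictly below 11.58: 4. Equal to 11.58: 1.
PR = 5/9 × 100 = 55.6

55.6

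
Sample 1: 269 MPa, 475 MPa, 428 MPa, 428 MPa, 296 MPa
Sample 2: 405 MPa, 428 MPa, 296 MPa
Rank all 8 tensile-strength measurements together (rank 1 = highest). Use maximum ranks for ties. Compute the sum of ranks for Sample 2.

Sorted (descending): 475, 428, 428, 428, 405, 296, 296, 269
The 3 values of 428 occupy positions 2–4 → each gets rank 4.
The 2 values of 296 occupy positions 6–7 → each gets rank 7.
Sample 2 values → pooled ranks: 405→5, 428→4, 296→7
Rank sum = 5 + 4 + 7 = 16

16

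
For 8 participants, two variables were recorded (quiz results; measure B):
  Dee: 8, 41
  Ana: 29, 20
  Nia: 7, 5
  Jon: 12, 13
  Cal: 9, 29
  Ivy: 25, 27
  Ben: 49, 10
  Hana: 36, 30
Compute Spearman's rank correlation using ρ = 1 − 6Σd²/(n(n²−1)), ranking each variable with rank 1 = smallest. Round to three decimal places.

-0.024

Ranks of variable 1: 2, 6, 1, 4, 3, 5, 8, 7
Ranks of variable 2: 8, 4, 1, 3, 6, 5, 2, 7
d = r₁ − r₂: -6, 2, 0, 1, -3, 0, 6, 0
d²: 36, 4, 0, 1, 9, 0, 36, 0; Σd² = 86
ρ = 1 − 6·86/(8·63) = 1 − 516/504 = -0.024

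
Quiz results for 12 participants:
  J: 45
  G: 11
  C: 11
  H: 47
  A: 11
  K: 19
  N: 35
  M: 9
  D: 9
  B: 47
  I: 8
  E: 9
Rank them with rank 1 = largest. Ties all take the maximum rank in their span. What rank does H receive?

2

Sorted (descending): 47, 47, 45, 35, 19, 11, 11, 11, 9, 9, 9, 8
The 2 values of 47 occupy positions 1–2 → each gets rank 2.
The 3 values of 11 occupy positions 6–8 → each gets rank 8.
The 3 values of 9 occupy positions 9–11 → each gets rank 11.
H has value 47 → rank 2.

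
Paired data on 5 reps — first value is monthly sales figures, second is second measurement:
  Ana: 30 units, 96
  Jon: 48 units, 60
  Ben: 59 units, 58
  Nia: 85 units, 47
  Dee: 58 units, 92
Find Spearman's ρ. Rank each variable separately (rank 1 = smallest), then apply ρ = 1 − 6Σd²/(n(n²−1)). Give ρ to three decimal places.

Ranks of variable 1: 1, 2, 4, 5, 3
Ranks of variable 2: 5, 3, 2, 1, 4
d = r₁ − r₂: -4, -1, 2, 4, -1
d²: 16, 1, 4, 16, 1; Σd² = 38
ρ = 1 − 6·38/(5·24) = 1 − 228/120 = -0.900

-0.900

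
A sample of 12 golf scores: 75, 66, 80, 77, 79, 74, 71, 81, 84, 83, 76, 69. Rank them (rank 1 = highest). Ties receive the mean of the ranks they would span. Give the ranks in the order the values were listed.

Sorted (descending): 84, 83, 81, 80, 79, 77, 76, 75, 74, 71, 69, 66
No ties — each value takes its position as its rank.

8, 12, 4, 6, 5, 9, 10, 3, 1, 2, 7, 11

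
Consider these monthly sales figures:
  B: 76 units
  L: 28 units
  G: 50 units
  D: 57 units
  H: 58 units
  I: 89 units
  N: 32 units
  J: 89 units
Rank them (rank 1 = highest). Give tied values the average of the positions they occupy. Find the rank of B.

Sorted (descending): 89, 89, 76, 58, 57, 50, 32, 28
The 2 values of 89 occupy positions 1–2 → average rank (1+2)/2 = 1.5.
B has value 76 units → rank 3.

3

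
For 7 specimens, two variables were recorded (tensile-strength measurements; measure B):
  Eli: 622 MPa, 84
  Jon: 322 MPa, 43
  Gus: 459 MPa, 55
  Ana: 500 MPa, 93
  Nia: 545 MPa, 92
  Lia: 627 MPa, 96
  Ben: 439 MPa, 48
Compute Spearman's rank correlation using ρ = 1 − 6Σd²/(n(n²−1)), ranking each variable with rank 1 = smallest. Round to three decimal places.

Ranks of variable 1: 6, 1, 3, 4, 5, 7, 2
Ranks of variable 2: 4, 1, 3, 6, 5, 7, 2
d = r₁ − r₂: 2, 0, 0, -2, 0, 0, 0
d²: 4, 0, 0, 4, 0, 0, 0; Σd² = 8
ρ = 1 − 6·8/(7·48) = 1 − 48/336 = 0.857

0.857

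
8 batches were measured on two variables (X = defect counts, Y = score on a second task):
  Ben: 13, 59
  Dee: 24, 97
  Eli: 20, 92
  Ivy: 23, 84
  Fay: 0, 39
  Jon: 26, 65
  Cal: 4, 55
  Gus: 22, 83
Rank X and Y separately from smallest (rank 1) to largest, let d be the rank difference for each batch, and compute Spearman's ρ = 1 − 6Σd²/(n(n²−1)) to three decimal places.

0.690

Ranks of variable 1: 3, 7, 4, 6, 1, 8, 2, 5
Ranks of variable 2: 3, 8, 7, 6, 1, 4, 2, 5
d = r₁ − r₂: 0, -1, -3, 0, 0, 4, 0, 0
d²: 0, 1, 9, 0, 0, 16, 0, 0; Σd² = 26
ρ = 1 − 6·26/(8·63) = 1 − 156/504 = 0.690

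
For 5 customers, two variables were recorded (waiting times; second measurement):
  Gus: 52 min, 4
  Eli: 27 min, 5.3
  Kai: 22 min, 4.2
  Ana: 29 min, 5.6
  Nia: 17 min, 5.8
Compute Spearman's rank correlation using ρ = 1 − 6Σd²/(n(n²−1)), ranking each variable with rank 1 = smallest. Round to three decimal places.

Ranks of variable 1: 5, 3, 2, 4, 1
Ranks of variable 2: 1, 3, 2, 4, 5
d = r₁ − r₂: 4, 0, 0, 0, -4
d²: 16, 0, 0, 0, 16; Σd² = 32
ρ = 1 − 6·32/(5·24) = 1 − 192/120 = -0.600

-0.600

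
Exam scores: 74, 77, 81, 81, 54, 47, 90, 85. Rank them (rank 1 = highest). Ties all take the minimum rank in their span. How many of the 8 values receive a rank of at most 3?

4

Sorted (descending): 90, 85, 81, 81, 77, 74, 54, 47
The 2 values of 81 occupy positions 3–4 → each gets rank 3.
Ranks ≤ 3: {1, 2, 3, 3} → 4 values.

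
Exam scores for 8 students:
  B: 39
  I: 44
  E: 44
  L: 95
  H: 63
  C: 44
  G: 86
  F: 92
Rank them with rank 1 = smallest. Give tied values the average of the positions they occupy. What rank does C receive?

3

Sorted (ascending): 39, 44, 44, 44, 63, 86, 92, 95
The 3 values of 44 occupy positions 2–4 → average rank 3.
C has value 44 → rank 3.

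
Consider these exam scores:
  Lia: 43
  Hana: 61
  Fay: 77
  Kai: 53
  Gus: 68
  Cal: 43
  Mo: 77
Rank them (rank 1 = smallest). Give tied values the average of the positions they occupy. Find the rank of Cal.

Sorted (ascending): 43, 43, 53, 61, 68, 77, 77
The 2 values of 43 occupy positions 1–2 → average rank (1+2)/2 = 1.5.
The 2 values of 77 occupy positions 6–7 → average rank (6+7)/2 = 6.5.
Cal has value 43 → rank 1.5.

1.5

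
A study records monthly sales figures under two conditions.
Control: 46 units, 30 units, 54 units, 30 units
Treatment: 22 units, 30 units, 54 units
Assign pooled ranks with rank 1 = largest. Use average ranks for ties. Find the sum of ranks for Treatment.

13.5

Sorted (descending): 54, 54, 46, 30, 30, 30, 22
The 2 values of 54 occupy positions 1–2 → average rank (1+2)/2 = 1.5.
The 3 values of 30 occupy positions 4–6 → average rank 5.
Treatment values → pooled ranks: 22→7, 30→5, 54→1.5
Rank sum = 7 + 5 + 1.5 = 13.5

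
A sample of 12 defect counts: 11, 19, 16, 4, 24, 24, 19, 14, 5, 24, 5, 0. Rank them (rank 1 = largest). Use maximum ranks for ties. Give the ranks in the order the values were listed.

Sorted (descending): 24, 24, 24, 19, 19, 16, 14, 11, 5, 5, 4, 0
The 3 values of 24 occupy positions 1–3 → each gets rank 3.
The 2 values of 19 occupy positions 4–5 → each gets rank 5.
The 2 values of 5 occupy positions 9–10 → each gets rank 10.

8, 5, 6, 11, 3, 3, 5, 7, 10, 3, 10, 12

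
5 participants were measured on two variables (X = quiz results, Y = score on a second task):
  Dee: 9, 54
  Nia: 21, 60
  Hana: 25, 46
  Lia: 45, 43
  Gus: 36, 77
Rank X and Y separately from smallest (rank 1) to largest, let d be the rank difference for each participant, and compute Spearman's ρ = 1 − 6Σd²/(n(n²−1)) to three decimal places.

-0.300

Ranks of variable 1: 1, 2, 3, 5, 4
Ranks of variable 2: 3, 4, 2, 1, 5
d = r₁ − r₂: -2, -2, 1, 4, -1
d²: 4, 4, 1, 16, 1; Σd² = 26
ρ = 1 − 6·26/(5·24) = 1 − 156/120 = -0.300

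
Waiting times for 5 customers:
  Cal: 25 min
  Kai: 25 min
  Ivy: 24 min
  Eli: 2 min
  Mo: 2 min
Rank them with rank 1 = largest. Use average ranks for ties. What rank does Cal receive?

1.5

Sorted (descending): 25, 25, 24, 2, 2
The 2 values of 25 occupy positions 1–2 → average rank (1+2)/2 = 1.5.
The 2 values of 2 occupy positions 4–5 → average rank (4+5)/2 = 4.5.
Cal has value 25 min → rank 1.5.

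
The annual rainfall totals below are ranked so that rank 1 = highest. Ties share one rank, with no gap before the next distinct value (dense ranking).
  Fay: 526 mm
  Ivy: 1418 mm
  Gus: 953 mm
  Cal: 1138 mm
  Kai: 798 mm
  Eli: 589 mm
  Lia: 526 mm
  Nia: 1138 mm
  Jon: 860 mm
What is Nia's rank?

Sorted (descending): 1418, 1138, 1138, 953, 860, 798, 589, 526, 526
The 2 values of 1138 share dense rank 2.
The 2 values of 526 share dense rank 7.
Remaining distinct values take the next consecutive integers.
Nia has value 1138 mm → rank 2.

2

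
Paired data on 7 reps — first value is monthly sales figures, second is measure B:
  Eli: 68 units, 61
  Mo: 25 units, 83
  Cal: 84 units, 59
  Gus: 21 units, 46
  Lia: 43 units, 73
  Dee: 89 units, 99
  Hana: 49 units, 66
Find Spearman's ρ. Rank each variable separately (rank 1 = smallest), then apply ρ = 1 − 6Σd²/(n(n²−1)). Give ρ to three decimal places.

Ranks of variable 1: 5, 2, 6, 1, 3, 7, 4
Ranks of variable 2: 3, 6, 2, 1, 5, 7, 4
d = r₁ − r₂: 2, -4, 4, 0, -2, 0, 0
d²: 4, 16, 16, 0, 4, 0, 0; Σd² = 40
ρ = 1 − 6·40/(7·48) = 1 − 240/336 = 0.286

0.286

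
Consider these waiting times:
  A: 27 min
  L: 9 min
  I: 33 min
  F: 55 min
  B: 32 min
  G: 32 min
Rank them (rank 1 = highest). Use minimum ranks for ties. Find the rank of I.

Sorted (descending): 55, 33, 32, 32, 27, 9
The 2 values of 32 occupy positions 3–4 → each gets rank 3.
I has value 33 min → rank 2.

2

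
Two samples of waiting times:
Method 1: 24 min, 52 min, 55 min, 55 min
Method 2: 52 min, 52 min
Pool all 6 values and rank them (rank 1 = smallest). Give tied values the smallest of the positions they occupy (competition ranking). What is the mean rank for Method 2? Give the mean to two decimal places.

Sorted (ascending): 24, 52, 52, 52, 55, 55
The 3 values of 52 occupy positions 2–4 → each gets rank 2.
The 2 values of 55 occupy positions 5–6 → each gets rank 5.
Method 2 values → pooled ranks: 52→2, 52→2
Mean rank = (2 + 2) / 2 = 2.00

2.00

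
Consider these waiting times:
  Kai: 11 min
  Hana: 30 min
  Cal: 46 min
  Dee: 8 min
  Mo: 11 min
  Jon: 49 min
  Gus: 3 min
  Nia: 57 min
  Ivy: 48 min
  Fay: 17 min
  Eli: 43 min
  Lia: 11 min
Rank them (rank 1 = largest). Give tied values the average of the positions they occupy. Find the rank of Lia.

9

Sorted (descending): 57, 49, 48, 46, 43, 30, 17, 11, 11, 11, 8, 3
The 3 values of 11 occupy positions 8–10 → average rank 9.
Lia has value 11 min → rank 9.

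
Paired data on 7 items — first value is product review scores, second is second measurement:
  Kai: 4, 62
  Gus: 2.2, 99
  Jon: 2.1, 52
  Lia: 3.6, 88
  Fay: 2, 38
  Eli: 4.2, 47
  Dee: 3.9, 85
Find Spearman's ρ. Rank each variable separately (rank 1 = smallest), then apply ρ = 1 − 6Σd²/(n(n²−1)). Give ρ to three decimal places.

0.107

Ranks of variable 1: 6, 3, 2, 4, 1, 7, 5
Ranks of variable 2: 4, 7, 3, 6, 1, 2, 5
d = r₁ − r₂: 2, -4, -1, -2, 0, 5, 0
d²: 4, 16, 1, 4, 0, 25, 0; Σd² = 50
ρ = 1 − 6·50/(7·48) = 1 − 300/336 = 0.107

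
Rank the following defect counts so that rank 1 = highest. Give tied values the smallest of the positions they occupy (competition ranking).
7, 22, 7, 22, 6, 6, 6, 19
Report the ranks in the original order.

Sorted (descending): 22, 22, 19, 7, 7, 6, 6, 6
The 2 values of 22 occupy positions 1–2 → each gets rank 1.
The 2 values of 7 occupy positions 4–5 → each gets rank 4.
The 3 values of 6 occupy positions 6–8 → each gets rank 6.

4, 1, 4, 1, 6, 6, 6, 3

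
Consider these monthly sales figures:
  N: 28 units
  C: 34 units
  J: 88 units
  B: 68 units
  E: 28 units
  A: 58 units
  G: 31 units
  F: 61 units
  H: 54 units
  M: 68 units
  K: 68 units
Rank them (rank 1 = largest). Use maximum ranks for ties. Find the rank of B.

4

Sorted (descending): 88, 68, 68, 68, 61, 58, 54, 34, 31, 28, 28
The 3 values of 68 occupy positions 2–4 → each gets rank 4.
The 2 values of 28 occupy positions 10–11 → each gets rank 11.
B has value 68 units → rank 4.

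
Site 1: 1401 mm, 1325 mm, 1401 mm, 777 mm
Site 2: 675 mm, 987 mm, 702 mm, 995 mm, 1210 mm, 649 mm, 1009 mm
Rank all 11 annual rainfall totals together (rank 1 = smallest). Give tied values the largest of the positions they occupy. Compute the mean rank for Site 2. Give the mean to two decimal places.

4.57

Sorted (ascending): 649, 675, 702, 777, 987, 995, 1009, 1210, 1325, 1401, 1401
The 2 values of 1401 occupy positions 10–11 → each gets rank 11.
Site 2 values → pooled ranks: 675→2, 987→5, 702→3, 995→6, 1210→8, 649→1, 1009→7
Mean rank = (2 + 5 + 3 + 6 + 8 + 1 + 7) / 7 = 4.57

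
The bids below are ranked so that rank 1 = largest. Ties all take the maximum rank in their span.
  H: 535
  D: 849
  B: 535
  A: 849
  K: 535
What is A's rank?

Sorted (descending): 849, 849, 535, 535, 535
The 2 values of 849 occupy positions 1–2 → each gets rank 2.
The 3 values of 535 occupy positions 3–5 → each gets rank 5.
A has value 849 → rank 2.

2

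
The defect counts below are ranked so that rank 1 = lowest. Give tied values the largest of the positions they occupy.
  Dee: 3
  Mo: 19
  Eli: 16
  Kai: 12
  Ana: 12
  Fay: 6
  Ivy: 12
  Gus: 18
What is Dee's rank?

Sorted (ascending): 3, 6, 12, 12, 12, 16, 18, 19
The 3 values of 12 occupy positions 3–5 → each gets rank 5.
Dee has value 3 → rank 1.

1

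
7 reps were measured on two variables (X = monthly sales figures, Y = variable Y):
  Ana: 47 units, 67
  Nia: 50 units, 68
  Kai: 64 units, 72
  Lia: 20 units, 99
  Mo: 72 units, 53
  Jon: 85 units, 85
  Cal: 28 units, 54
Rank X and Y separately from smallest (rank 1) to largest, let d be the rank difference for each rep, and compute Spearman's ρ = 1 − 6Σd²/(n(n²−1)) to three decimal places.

Ranks of variable 1: 3, 4, 5, 1, 6, 7, 2
Ranks of variable 2: 3, 4, 5, 7, 1, 6, 2
d = r₁ − r₂: 0, 0, 0, -6, 5, 1, 0
d²: 0, 0, 0, 36, 25, 1, 0; Σd² = 62
ρ = 1 − 6·62/(7·48) = 1 − 372/336 = -0.107

-0.107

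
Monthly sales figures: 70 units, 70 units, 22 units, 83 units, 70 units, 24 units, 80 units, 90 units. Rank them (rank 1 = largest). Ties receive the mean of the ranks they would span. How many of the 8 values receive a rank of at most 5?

6

Sorted (descending): 90, 83, 80, 70, 70, 70, 24, 22
The 3 values of 70 occupy positions 4–6 → average rank 5.
Ranks ≤ 5: {1, 2, 3, 5, 5, 5} → 6 values.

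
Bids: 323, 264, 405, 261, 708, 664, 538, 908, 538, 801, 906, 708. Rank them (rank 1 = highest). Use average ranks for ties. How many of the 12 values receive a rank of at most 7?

6

Sorted (descending): 908, 906, 801, 708, 708, 664, 538, 538, 405, 323, 264, 261
The 2 values of 708 occupy positions 4–5 → average rank (4+5)/2 = 4.5.
The 2 values of 538 occupy positions 7–8 → average rank (7+8)/2 = 7.5.
Ranks ≤ 7: {1, 2, 3, 4.5, 4.5, 6} → 6 values.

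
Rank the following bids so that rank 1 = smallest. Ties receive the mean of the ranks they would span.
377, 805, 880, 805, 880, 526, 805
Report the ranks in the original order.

1, 4, 6.5, 4, 6.5, 2, 4

Sorted (ascending): 377, 526, 805, 805, 805, 880, 880
The 3 values of 805 occupy positions 3–5 → average rank 4.
The 2 values of 880 occupy positions 6–7 → average rank (6+7)/2 = 6.5.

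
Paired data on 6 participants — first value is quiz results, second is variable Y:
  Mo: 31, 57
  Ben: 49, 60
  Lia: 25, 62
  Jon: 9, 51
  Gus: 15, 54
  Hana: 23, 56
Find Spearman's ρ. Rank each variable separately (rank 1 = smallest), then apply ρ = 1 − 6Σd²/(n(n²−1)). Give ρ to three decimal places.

0.829

Ranks of variable 1: 5, 6, 4, 1, 2, 3
Ranks of variable 2: 4, 5, 6, 1, 2, 3
d = r₁ − r₂: 1, 1, -2, 0, 0, 0
d²: 1, 1, 4, 0, 0, 0; Σd² = 6
ρ = 1 − 6·6/(6·35) = 1 − 36/210 = 0.829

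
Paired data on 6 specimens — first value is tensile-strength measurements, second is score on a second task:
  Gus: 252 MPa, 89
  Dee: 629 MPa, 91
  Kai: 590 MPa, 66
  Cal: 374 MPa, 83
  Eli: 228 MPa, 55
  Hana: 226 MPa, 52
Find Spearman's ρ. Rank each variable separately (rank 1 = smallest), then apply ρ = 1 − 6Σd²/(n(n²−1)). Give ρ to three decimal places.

Ranks of variable 1: 3, 6, 5, 4, 2, 1
Ranks of variable 2: 5, 6, 3, 4, 2, 1
d = r₁ − r₂: -2, 0, 2, 0, 0, 0
d²: 4, 0, 4, 0, 0, 0; Σd² = 8
ρ = 1 − 6·8/(6·35) = 1 − 48/210 = 0.771

0.771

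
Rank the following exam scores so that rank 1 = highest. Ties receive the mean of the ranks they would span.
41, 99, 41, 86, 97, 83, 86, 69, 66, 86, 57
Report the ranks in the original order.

Sorted (descending): 99, 97, 86, 86, 86, 83, 69, 66, 57, 41, 41
The 3 values of 86 occupy positions 3–5 → average rank 4.
The 2 values of 41 occupy positions 10–11 → average rank (10+11)/2 = 10.5.

10.5, 1, 10.5, 4, 2, 6, 4, 7, 8, 4, 9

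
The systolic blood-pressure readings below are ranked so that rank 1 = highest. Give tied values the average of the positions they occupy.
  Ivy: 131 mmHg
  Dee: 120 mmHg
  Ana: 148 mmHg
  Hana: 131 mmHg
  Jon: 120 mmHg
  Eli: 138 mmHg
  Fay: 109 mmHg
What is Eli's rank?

Sorted (descending): 148, 138, 131, 131, 120, 120, 109
The 2 values of 131 occupy positions 3–4 → average rank (3+4)/2 = 3.5.
The 2 values of 120 occupy positions 5–6 → average rank (5+6)/2 = 5.5.
Eli has value 138 mmHg → rank 2.

2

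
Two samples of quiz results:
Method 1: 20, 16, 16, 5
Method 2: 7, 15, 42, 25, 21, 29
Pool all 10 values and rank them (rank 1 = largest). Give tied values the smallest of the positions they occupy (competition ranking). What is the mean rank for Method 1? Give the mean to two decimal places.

Sorted (descending): 42, 29, 25, 21, 20, 16, 16, 15, 7, 5
The 2 values of 16 occupy positions 6–7 → each gets rank 6.
Method 1 values → pooled ranks: 20→5, 16→6, 16→6, 5→10
Mean rank = (5 + 6 + 6 + 10) / 4 = 6.75

6.75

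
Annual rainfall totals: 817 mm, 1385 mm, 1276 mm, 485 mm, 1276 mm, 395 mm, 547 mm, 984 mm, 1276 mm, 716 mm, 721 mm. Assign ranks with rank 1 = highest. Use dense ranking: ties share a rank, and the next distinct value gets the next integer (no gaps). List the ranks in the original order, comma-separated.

Sorted (descending): 1385, 1276, 1276, 1276, 984, 817, 721, 716, 547, 485, 395
The 3 values of 1276 share dense rank 2.
Remaining distinct values take the next consecutive integers.

4, 1, 2, 8, 2, 9, 7, 3, 2, 6, 5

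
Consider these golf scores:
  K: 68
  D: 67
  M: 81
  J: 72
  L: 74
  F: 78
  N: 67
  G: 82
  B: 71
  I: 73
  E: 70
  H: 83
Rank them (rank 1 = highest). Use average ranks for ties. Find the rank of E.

Sorted (descending): 83, 82, 81, 78, 74, 73, 72, 71, 70, 68, 67, 67
The 2 values of 67 occupy positions 11–12 → average rank (11+12)/2 = 11.5.
E has value 70 → rank 9.

9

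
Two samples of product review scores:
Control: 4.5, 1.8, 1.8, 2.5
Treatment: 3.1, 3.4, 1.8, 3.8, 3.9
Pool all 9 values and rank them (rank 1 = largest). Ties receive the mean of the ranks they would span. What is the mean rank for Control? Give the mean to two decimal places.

5.75

Sorted (descending): 4.5, 3.9, 3.8, 3.4, 3.1, 2.5, 1.8, 1.8, 1.8
The 3 values of 1.8 occupy positions 7–9 → average rank 8.
Control values → pooled ranks: 4.5→1, 1.8→8, 1.8→8, 2.5→6
Mean rank = (1 + 8 + 8 + 6) / 4 = 5.75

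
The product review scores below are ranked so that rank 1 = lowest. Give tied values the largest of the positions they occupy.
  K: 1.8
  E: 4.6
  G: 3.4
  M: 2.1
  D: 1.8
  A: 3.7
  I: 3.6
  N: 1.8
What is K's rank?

3

Sorted (ascending): 1.8, 1.8, 1.8, 2.1, 3.4, 3.6, 3.7, 4.6
The 3 values of 1.8 occupy positions 1–3 → each gets rank 3.
K has value 1.8 → rank 3.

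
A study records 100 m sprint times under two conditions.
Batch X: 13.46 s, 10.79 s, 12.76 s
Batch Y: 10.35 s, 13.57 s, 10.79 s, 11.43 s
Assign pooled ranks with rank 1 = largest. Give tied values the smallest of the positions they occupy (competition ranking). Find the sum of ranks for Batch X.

10

Sorted (descending): 13.57, 13.46, 12.76, 11.43, 10.79, 10.79, 10.35
The 2 values of 10.79 occupy positions 5–6 → each gets rank 5.
Batch X values → pooled ranks: 13.46→2, 10.79→5, 12.76→3
Rank sum = 2 + 5 + 3 = 10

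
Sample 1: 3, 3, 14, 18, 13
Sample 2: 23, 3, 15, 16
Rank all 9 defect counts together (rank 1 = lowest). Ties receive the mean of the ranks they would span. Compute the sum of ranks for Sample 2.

Sorted (ascending): 3, 3, 3, 13, 14, 15, 16, 18, 23
The 3 values of 3 occupy positions 1–3 → average rank 2.
Sample 2 values → pooled ranks: 23→9, 3→2, 15→6, 16→7
Rank sum = 9 + 2 + 6 + 7 = 24

24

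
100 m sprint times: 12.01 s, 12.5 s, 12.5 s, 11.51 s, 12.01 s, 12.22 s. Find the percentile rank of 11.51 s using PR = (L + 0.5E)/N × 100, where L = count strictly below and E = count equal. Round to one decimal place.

N = 6.
Strictly below 11.51: 0. Equal to 11.51: 1.
PR = (0 + 0.5·1)/6 × 100 = 8.3

8.3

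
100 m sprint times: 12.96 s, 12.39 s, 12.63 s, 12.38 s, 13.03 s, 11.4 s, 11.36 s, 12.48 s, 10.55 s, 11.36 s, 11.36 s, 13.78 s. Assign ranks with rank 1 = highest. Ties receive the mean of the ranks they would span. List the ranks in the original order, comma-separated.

Sorted (descending): 13.78, 13.03, 12.96, 12.63, 12.48, 12.39, 12.38, 11.4, 11.36, 11.36, 11.36, 10.55
The 3 values of 11.36 occupy positions 9–11 → average rank 10.

3, 6, 4, 7, 2, 8, 10, 5, 12, 10, 10, 1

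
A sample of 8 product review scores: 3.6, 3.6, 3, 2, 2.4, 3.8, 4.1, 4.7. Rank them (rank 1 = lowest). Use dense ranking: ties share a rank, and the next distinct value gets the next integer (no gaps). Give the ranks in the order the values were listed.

4, 4, 3, 1, 2, 5, 6, 7

Sorted (ascending): 2, 2.4, 3, 3.6, 3.6, 3.8, 4.1, 4.7
The 2 values of 3.6 share dense rank 4.
Remaining distinct values take the next consecutive integers.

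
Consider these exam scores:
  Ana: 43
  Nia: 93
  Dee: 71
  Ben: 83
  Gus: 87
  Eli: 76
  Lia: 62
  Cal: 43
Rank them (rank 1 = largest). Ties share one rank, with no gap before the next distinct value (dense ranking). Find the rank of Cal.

7

Sorted (descending): 93, 87, 83, 76, 71, 62, 43, 43
The 2 values of 43 share dense rank 7.
Remaining distinct values take the next consecutive integers.
Cal has value 43 → rank 7.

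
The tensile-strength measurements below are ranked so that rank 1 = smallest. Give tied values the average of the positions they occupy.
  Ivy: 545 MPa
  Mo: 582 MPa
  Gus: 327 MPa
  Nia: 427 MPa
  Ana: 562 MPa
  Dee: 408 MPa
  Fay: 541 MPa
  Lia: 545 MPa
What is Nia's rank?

Sorted (ascending): 327, 408, 427, 541, 545, 545, 562, 582
The 2 values of 545 occupy positions 5–6 → average rank (5+6)/2 = 5.5.
Nia has value 427 MPa → rank 3.

3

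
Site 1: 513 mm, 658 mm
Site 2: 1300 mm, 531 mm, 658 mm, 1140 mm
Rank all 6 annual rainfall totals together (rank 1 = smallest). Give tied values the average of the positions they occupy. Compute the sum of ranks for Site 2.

Sorted (ascending): 513, 531, 658, 658, 1140, 1300
The 2 values of 658 occupy positions 3–4 → average rank (3+4)/2 = 3.5.
Site 2 values → pooled ranks: 1300→6, 531→2, 658→3.5, 1140→5
Rank sum = 6 + 2 + 3.5 + 5 = 16.5

16.5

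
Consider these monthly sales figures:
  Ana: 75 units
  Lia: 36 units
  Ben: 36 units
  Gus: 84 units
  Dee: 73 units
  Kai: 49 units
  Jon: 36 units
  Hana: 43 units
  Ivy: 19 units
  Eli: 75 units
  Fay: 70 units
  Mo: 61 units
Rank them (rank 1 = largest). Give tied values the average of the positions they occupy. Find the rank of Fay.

Sorted (descending): 84, 75, 75, 73, 70, 61, 49, 43, 36, 36, 36, 19
The 2 values of 75 occupy positions 2–3 → average rank (2+3)/2 = 2.5.
The 3 values of 36 occupy positions 9–11 → average rank 10.
Fay has value 70 units → rank 5.

5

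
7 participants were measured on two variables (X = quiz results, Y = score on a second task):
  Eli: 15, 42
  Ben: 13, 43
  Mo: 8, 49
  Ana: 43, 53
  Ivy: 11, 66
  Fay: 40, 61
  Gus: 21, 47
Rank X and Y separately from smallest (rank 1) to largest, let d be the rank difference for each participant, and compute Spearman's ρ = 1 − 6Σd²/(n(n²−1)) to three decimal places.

0.071

Ranks of variable 1: 4, 3, 1, 7, 2, 6, 5
Ranks of variable 2: 1, 2, 4, 5, 7, 6, 3
d = r₁ − r₂: 3, 1, -3, 2, -5, 0, 2
d²: 9, 1, 9, 4, 25, 0, 4; Σd² = 52
ρ = 1 − 6·52/(7·48) = 1 − 312/336 = 0.071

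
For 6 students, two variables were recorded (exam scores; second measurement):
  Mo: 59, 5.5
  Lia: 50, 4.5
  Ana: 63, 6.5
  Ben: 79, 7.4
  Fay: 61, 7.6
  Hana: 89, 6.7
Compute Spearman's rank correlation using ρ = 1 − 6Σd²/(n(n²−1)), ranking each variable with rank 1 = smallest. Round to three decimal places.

Ranks of variable 1: 2, 1, 4, 5, 3, 6
Ranks of variable 2: 2, 1, 3, 5, 6, 4
d = r₁ − r₂: 0, 0, 1, 0, -3, 2
d²: 0, 0, 1, 0, 9, 4; Σd² = 14
ρ = 1 − 6·14/(6·35) = 1 − 84/210 = 0.600

0.600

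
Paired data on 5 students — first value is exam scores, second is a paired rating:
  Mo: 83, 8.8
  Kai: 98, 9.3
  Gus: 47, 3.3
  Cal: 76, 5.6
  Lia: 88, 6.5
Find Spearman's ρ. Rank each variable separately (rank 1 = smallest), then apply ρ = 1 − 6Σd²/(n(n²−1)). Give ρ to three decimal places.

Ranks of variable 1: 3, 5, 1, 2, 4
Ranks of variable 2: 4, 5, 1, 2, 3
d = r₁ − r₂: -1, 0, 0, 0, 1
d²: 1, 0, 0, 0, 1; Σd² = 2
ρ = 1 − 6·2/(5·24) = 1 − 12/120 = 0.900

0.900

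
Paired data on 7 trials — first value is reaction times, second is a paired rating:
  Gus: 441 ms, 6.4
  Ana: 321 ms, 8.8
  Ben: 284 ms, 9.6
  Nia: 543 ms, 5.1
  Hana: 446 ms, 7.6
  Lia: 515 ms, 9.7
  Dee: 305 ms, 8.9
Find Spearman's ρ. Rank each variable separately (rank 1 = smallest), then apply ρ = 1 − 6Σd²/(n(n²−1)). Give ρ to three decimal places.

Ranks of variable 1: 4, 3, 1, 7, 5, 6, 2
Ranks of variable 2: 2, 4, 6, 1, 3, 7, 5
d = r₁ − r₂: 2, -1, -5, 6, 2, -1, -3
d²: 4, 1, 25, 36, 4, 1, 9; Σd² = 80
ρ = 1 − 6·80/(7·48) = 1 − 480/336 = -0.429

-0.429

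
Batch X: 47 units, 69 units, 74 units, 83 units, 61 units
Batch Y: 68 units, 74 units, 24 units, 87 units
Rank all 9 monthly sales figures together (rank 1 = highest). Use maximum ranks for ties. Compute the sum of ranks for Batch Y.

Sorted (descending): 87, 83, 74, 74, 69, 68, 61, 47, 24
The 2 values of 74 occupy positions 3–4 → each gets rank 4.
Batch Y values → pooled ranks: 68→6, 74→4, 24→9, 87→1
Rank sum = 6 + 4 + 9 + 1 = 20

20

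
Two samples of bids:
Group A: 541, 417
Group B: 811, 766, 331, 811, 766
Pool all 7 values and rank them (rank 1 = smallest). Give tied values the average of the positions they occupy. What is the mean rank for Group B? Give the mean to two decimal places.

4.60

Sorted (ascending): 331, 417, 541, 766, 766, 811, 811
The 2 values of 766 occupy positions 4–5 → average rank (4+5)/2 = 4.5.
The 2 values of 811 occupy positions 6–7 → average rank (6+7)/2 = 6.5.
Group B values → pooled ranks: 811→6.5, 766→4.5, 331→1, 811→6.5, 766→4.5
Mean rank = (6.5 + 4.5 + 1 + 6.5 + 4.5) / 5 = 4.60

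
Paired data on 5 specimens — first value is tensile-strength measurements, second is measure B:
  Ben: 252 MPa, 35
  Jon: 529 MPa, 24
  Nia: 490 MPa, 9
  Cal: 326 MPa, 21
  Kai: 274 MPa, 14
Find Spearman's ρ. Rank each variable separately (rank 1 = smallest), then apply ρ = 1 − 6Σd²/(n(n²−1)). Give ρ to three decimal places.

-0.300

Ranks of variable 1: 1, 5, 4, 3, 2
Ranks of variable 2: 5, 4, 1, 3, 2
d = r₁ − r₂: -4, 1, 3, 0, 0
d²: 16, 1, 9, 0, 0; Σd² = 26
ρ = 1 − 6·26/(5·24) = 1 − 156/120 = -0.300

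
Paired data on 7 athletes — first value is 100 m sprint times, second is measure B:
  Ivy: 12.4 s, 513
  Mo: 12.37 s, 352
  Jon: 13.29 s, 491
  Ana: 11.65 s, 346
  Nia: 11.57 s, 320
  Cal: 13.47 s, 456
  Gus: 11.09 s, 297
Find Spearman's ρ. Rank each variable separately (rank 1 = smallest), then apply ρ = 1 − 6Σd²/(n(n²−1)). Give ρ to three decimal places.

0.857

Ranks of variable 1: 5, 4, 6, 3, 2, 7, 1
Ranks of variable 2: 7, 4, 6, 3, 2, 5, 1
d = r₁ − r₂: -2, 0, 0, 0, 0, 2, 0
d²: 4, 0, 0, 0, 0, 4, 0; Σd² = 8
ρ = 1 − 6·8/(7·48) = 1 − 48/336 = 0.857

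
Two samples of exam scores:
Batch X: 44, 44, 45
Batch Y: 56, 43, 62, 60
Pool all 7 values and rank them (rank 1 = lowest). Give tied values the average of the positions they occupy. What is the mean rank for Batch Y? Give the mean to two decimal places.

Sorted (ascending): 43, 44, 44, 45, 56, 60, 62
The 2 values of 44 occupy positions 2–3 → average rank (2+3)/2 = 2.5.
Batch Y values → pooled ranks: 56→5, 43→1, 62→7, 60→6
Mean rank = (5 + 1 + 7 + 6) / 4 = 4.75

4.75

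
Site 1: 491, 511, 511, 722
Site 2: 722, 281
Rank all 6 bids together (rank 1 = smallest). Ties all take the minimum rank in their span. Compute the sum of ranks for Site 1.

13

Sorted (ascending): 281, 491, 511, 511, 722, 722
The 2 values of 511 occupy positions 3–4 → each gets rank 3.
The 2 values of 722 occupy positions 5–6 → each gets rank 5.
Site 1 values → pooled ranks: 491→2, 511→3, 511→3, 722→5
Rank sum = 2 + 3 + 3 + 5 = 13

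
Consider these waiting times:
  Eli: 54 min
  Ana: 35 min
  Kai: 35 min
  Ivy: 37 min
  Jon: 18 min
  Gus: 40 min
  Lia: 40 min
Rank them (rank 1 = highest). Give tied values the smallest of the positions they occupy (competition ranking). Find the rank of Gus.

Sorted (descending): 54, 40, 40, 37, 35, 35, 18
The 2 values of 40 occupy positions 2–3 → each gets rank 2.
The 2 values of 35 occupy positions 5–6 → each gets rank 5.
Gus has value 40 min → rank 2.

2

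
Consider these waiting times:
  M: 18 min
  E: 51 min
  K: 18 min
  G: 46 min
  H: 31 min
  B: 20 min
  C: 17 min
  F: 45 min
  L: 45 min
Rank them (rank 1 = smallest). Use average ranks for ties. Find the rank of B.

4

Sorted (ascending): 17, 18, 18, 20, 31, 45, 45, 46, 51
The 2 values of 18 occupy positions 2–3 → average rank (2+3)/2 = 2.5.
The 2 values of 45 occupy positions 6–7 → average rank (6+7)/2 = 6.5.
B has value 20 min → rank 4.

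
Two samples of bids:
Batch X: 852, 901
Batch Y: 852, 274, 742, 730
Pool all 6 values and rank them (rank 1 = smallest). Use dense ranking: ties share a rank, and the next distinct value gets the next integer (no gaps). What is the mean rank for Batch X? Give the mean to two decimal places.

Sorted (ascending): 274, 730, 742, 852, 852, 901
The 2 values of 852 share dense rank 4.
Remaining distinct values take the next consecutive integers.
Batch X values → pooled ranks: 852→4, 901→5
Mean rank = (4 + 5) / 2 = 4.50

4.50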